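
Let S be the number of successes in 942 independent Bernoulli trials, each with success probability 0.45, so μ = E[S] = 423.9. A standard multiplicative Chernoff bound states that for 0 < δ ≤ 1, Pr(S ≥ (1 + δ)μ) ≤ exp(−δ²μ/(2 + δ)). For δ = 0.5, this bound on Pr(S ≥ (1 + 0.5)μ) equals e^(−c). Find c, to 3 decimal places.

c = δ²μ/(2 + δ) = 0.5²·423.9/(2 + 0.5) = 42.3900.

42.390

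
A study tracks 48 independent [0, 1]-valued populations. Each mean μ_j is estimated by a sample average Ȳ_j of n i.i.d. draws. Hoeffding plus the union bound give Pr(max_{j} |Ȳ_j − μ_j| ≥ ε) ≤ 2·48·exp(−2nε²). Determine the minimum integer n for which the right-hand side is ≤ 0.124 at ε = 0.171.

Need 2·48·exp(−2nε²) ≤ 0.124, i.e. exp(−2nε²) ≤ 0.124/96.
So 2nε² ≥ ln(96/0.124) = 6.651822.
Hence n ≥ 6.651822/(2·0.171²) = 113.741.
The smallest integer n is 114.

114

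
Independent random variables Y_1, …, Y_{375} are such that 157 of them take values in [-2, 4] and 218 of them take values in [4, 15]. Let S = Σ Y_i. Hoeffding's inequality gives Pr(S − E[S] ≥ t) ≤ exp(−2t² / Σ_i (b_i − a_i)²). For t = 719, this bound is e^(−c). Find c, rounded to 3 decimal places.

32.280

Σ(b_i − a_i)² = 157·6² + 218·11² = 32030.
c = 2t² / 32030 = 2·719² / 32030 = 32.2798.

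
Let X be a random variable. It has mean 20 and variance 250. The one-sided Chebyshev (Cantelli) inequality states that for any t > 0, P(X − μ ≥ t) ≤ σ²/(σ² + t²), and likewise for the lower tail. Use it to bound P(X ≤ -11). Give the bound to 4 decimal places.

0.2064

Here σ² = 250 and t = 31, so σ² + t² = 1211.
Cantelli's bound: 250/1211 = 0.2064.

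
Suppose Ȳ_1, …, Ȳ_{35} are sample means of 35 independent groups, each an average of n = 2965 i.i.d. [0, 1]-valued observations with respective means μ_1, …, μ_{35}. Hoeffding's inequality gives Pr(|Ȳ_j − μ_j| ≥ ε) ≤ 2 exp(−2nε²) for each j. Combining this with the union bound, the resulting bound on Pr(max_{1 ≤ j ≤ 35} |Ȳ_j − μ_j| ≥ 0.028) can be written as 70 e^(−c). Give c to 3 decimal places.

Union bound over the 35 events: Pr(max_{1 ≤ j ≤ 35} |Ȳ_j − μ_j| ≥ 0.028) ≤ 35·2·exp(−2nε²) = 70 exp(−2·2965·0.028²).
So c = 2·2965·0.028² = 4.6491.

4.649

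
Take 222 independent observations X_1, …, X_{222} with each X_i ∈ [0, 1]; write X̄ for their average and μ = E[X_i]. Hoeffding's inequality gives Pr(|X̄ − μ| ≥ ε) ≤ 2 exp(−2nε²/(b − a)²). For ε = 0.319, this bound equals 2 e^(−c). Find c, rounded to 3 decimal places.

c = 2nε²/(b − a)² = 2·222·0.319² / 1² = 45.1819.

45.182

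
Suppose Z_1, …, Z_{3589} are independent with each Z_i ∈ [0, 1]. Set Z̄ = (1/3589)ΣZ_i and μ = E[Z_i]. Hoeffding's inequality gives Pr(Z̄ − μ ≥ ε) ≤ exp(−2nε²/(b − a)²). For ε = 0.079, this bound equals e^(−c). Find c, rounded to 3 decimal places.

c = 2nε²/(b − a)² = 2·3589·0.079² / 1² = 44.7979.

44.798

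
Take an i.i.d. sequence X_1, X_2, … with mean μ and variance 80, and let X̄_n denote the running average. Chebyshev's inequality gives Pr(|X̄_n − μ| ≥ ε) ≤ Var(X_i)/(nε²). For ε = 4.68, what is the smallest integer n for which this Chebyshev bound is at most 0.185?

Require 80/(n·4.68²) ≤ 0.185, i.e. n ≥ 80/(0.185·4.68²) = 19.744.
The smallest integer n is 20.

20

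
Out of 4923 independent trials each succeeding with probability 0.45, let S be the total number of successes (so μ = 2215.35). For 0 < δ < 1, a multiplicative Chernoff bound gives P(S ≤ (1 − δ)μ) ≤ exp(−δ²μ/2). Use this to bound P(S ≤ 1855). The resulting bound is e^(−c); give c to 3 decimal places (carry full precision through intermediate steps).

Write 1855 = (1 − δ)μ, so δ = 1 − 1855/2215.35 = 0.1626605…
Then the exponent is δ²μ/2 = (μ − 1855)²/(2μ) = 29.307361.

29.307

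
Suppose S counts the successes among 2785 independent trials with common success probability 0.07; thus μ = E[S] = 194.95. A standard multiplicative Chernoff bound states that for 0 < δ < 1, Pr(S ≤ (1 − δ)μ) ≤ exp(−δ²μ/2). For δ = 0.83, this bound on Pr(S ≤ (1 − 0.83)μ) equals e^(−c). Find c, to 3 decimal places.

67.151

c = δ²μ/2 = 0.83²·194.95/2 = 67.1505.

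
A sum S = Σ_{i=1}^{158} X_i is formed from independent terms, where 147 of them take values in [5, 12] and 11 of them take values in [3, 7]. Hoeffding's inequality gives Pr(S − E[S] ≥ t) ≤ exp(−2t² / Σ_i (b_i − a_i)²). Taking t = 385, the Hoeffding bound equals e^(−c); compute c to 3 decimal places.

40.175

Σ(b_i − a_i)² = 147·7² + 11·4² = 7379.
c = 2t² / 7379 = 2·385² / 7379 = 40.1748.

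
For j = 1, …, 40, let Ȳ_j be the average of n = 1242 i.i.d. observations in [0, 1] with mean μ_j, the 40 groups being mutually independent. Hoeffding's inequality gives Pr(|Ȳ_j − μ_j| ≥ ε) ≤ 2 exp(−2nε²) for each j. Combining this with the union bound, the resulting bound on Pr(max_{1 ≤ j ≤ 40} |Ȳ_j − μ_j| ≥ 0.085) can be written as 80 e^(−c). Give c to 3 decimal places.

17.947

Union bound over the 40 events: Pr(max_{1 ≤ j ≤ 40} |Ȳ_j − μ_j| ≥ 0.085) ≤ 40·2·exp(−2nε²) = 80 exp(−2·1242·0.085²).
So c = 2·1242·0.085² = 17.9469.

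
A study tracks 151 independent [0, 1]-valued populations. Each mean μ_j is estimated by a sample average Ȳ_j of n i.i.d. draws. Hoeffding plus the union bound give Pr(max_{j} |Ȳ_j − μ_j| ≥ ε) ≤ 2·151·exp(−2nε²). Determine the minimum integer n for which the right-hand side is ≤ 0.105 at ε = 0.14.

204

Need 2·151·exp(−2nε²) ≤ 0.105, i.e. exp(−2nε²) ≤ 0.105/302.
So 2nε² ≥ ln(302/0.105) = 7.964222.
Hence n ≥ 7.964222/(2·0.14²) = 203.169.
The smallest integer n is 204.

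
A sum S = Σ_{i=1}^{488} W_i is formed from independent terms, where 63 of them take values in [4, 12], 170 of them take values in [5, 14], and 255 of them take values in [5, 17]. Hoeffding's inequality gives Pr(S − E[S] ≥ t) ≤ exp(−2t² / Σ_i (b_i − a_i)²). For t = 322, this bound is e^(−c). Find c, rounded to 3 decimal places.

Σ(b_i − a_i)² = 63·8² + 170·9² + 255·12² = 54522.
c = 2t² / 54522 = 2·322² / 54522 = 3.8034.

3.803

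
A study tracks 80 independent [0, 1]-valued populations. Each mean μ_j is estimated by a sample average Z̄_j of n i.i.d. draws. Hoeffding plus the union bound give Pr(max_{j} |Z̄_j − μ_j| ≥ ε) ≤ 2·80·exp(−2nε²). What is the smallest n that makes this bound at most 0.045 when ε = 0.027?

Need 2·80·exp(−2nε²) ≤ 0.045, i.e. exp(−2nε²) ≤ 0.045/160.
So 2nε² ≥ ln(160/0.045) = 8.176267.
Hence n ≥ 8.176267/(2·0.027²) = 5607.865.
The smallest integer n is 5608.

5608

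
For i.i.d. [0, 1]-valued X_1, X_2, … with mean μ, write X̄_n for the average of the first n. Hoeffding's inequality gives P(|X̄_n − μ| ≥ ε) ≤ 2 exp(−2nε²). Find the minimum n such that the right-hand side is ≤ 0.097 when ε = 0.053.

539

Require 2·exp(−2nε²) ≤ 0.097, i.e. 2nε² ≥ ln(2/0.097) = 3.026191.
So n ≥ 3.026191 / (2·0.053²) = 538.660.
The smallest integer n is 539.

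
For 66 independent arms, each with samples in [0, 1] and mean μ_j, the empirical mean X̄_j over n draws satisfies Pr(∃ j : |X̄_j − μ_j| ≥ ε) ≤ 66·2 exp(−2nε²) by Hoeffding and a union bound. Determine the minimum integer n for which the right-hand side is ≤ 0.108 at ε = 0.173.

Need 2·66·exp(−2nε²) ≤ 0.108, i.e. exp(−2nε²) ≤ 0.108/132.
So 2nε² ≥ ln(132/0.108) = 7.108426.
Hence n ≥ 7.108426/(2·0.173²) = 118.755.
The smallest integer n is 119.

119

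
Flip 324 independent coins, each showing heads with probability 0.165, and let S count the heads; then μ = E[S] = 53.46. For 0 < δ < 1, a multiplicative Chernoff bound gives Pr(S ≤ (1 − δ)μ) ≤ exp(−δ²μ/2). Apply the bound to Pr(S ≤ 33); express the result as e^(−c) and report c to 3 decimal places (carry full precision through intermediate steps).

Write 33 = (1 − δ)μ, so δ = 1 − 33/53.46 = 0.382716…
Then the exponent is δ²μ/2 = (μ − 33)²/(2μ) = 3.915185.

3.915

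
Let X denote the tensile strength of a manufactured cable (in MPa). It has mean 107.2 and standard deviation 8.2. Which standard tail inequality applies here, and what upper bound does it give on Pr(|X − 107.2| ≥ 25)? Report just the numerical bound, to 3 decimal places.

Mean and variance are known, so Chebyshev's inequality applies.
Chebyshev: Pr(|X − μ| ≥ t) ≤ Var(X)/t².
Var(X) = σ² = 8.2² = 67.24.
Bound = 67.24 / 625 = 0.1076.

0.108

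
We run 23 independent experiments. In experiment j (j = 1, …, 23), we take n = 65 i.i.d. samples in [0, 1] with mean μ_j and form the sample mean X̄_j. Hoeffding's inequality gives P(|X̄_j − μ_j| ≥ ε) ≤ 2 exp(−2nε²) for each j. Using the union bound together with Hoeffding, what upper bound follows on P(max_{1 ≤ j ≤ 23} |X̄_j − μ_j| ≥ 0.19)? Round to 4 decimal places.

0.4213

Per-experiment Hoeffding bound: 2·exp(−2·65·0.19²) = 2·exp(−4.69300) = 0.018318.
Union bound over 23 events: 23·0.018318 = 0.42132.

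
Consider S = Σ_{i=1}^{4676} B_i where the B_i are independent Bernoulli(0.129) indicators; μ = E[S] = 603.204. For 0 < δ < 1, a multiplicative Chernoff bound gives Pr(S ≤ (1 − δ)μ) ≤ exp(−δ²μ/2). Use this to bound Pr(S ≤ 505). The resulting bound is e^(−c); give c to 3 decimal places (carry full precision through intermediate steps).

7.994

Write 505 = (1 − δ)μ, so δ = 1 − 505/603.204 = 0.162804…
Then the exponent is δ²μ/2 = (μ − 505)²/(2μ) = 7.994000.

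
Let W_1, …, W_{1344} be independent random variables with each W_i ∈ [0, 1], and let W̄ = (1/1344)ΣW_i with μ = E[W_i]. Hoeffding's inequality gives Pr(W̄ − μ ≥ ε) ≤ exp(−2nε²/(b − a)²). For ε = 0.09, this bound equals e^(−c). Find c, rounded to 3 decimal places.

21.773

c = 2nε²/(b − a)² = 2·1344·0.09² / 1² = 21.7728.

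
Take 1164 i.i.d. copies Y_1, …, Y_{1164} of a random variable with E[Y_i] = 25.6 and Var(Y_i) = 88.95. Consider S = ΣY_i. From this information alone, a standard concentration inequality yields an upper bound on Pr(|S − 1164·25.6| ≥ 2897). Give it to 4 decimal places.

0.0123

With mean and variance of each term known, Chebyshev's inequality bounds the deviation of the sum (or sample mean).
Var(S) = n·Var(Y_i) = 1164·88.95 = 103537.8.
Chebyshev: Pr(|S − 1164·25.6| ≥ 2897) ≤ Var(S)/2897² = 103537.8/8392609 = 0.0123.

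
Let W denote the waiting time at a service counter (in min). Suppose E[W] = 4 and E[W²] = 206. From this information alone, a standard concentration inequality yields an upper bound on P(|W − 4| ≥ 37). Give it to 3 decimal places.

0.139

The first two moments determine the variance, so Chebyshev's inequality is the sharpest standard bound available.
Var(W) = E[W²] − (E[W])² = 206 − 16 = 190.
Chebyshev's inequality: P(|W − μ| ≥ t) ≤ Var(W)/t² = 190/1369 = 0.1388.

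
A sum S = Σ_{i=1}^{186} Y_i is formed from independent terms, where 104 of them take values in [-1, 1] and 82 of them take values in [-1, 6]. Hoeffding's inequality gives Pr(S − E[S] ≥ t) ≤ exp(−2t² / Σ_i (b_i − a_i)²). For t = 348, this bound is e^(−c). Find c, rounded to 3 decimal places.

Σ(b_i − a_i)² = 104·2² + 82·7² = 4434.
c = 2t² / 4434 = 2·348² / 4434 = 54.6252.

54.625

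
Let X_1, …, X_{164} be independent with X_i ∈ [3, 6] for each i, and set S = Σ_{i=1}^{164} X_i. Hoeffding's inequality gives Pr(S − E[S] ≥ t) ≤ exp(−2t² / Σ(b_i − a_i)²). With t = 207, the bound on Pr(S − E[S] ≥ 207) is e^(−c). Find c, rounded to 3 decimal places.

58.061

Σ(b_i − a_i)² = 164·(3)² = 1476.
c = 2t²/1476 = 2·207²/1476 = 58.0610.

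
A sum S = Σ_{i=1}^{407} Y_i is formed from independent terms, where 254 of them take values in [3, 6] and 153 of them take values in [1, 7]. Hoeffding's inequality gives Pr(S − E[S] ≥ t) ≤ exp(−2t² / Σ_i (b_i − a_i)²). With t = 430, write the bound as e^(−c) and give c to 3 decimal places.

47.447

Σ(b_i − a_i)² = 254·3² + 153·6² = 7794.
c = 2t² / 7794 = 2·430² / 7794 = 47.4468.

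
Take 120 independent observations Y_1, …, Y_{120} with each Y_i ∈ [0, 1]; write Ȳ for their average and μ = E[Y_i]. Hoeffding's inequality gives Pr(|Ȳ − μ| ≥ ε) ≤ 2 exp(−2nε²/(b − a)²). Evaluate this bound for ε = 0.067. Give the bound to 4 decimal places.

Exponent: 2nε²/(b − a)² = 2·120·0.067² / 1² = 1.07736.
Bound = 2·exp(−1.07736) = 0.68099.

0.6810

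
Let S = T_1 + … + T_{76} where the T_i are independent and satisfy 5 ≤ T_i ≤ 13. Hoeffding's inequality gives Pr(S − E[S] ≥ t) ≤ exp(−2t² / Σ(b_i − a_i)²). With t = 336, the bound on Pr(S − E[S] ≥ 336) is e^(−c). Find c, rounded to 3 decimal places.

Σ(b_i − a_i)² = 76·(8)² = 4864.
c = 2t²/4864 = 2·336²/4864 = 46.4211.

46.421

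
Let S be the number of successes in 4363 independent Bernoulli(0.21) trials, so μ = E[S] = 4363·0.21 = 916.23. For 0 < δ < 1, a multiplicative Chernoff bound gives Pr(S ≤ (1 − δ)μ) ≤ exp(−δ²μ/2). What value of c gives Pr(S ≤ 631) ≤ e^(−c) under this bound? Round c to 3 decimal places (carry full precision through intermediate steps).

44.397

Write 631 = (1 − δ)μ, so δ = 1 − 631/916.23 = 0.3113083…
Then the exponent is δ²μ/2 = (μ − 631)²/(2μ) = 44.397233.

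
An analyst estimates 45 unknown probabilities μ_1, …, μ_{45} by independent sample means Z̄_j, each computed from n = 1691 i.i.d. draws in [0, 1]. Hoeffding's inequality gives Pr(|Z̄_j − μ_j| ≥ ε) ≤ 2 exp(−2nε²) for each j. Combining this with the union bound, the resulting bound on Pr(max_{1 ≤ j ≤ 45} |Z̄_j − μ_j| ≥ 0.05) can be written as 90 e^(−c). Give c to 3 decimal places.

8.455

Union bound over the 45 events: Pr(max_{1 ≤ j ≤ 45} |Z̄_j − μ_j| ≥ 0.05) ≤ 45·2·exp(−2nε²) = 90 exp(−2·1691·0.05²).
So c = 2·1691·0.05² = 8.4550.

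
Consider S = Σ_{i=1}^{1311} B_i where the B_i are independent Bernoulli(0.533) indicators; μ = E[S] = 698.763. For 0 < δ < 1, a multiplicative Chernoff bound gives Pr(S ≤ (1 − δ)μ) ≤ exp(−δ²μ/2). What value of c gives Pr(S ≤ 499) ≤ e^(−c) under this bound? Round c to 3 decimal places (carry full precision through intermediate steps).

Write 499 = (1 − δ)μ, so δ = 1 − 499/698.763 = 0.2858809…
Then the exponent is δ²μ/2 = (μ − 499)²/(2μ) = 28.554214.

28.554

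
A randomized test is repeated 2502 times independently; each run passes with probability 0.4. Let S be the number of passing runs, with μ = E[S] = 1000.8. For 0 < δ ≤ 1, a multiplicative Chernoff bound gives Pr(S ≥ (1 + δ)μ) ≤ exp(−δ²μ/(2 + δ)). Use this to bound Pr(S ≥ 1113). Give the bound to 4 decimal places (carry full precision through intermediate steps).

Write 1113 = (1 + δ)μ, so δ = 1113/1000.8 − 1 = 0.1121103…
Then the exponent is δ²μ/(2 + δ) = (1113 − μ)² / (μ·(2 + δ)) = 5.955549.
Bound = exp(−5.955549) = 0.00259.

0.0026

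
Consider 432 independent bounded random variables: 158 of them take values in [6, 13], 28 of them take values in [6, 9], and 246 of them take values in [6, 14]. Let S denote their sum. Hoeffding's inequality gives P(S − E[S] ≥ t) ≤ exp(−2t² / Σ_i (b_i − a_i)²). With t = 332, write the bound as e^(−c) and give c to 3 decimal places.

9.287

Σ(b_i − a_i)² = 158·7² + 28·3² + 246·8² = 23738.
c = 2t² / 23738 = 2·332² / 23738 = 9.2867.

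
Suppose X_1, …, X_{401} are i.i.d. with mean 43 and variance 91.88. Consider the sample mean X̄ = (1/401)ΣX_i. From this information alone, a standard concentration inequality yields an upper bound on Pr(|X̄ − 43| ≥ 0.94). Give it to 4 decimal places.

0.2593

With mean and variance of each term known, Chebyshev's inequality bounds the deviation of the sum (or sample mean).
Var(X̄) = Var(X_i)/n = 91.88/401 = 0.22913.
Chebyshev: Pr(|X̄ − 43| ≥ 0.94) ≤ Var(X̄)/(0.94)² = 91.88/(401·0.94²) = 0.2593.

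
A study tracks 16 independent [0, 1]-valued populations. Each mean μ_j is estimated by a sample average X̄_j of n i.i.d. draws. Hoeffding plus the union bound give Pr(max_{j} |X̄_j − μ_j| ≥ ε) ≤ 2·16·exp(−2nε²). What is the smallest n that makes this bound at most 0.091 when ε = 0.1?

Need 2·16·exp(−2nε²) ≤ 0.091, i.e. exp(−2nε²) ≤ 0.091/32.
So 2nε² ≥ ln(32/0.091) = 5.862632.
Hence n ≥ 5.862632/(2·0.1²) = 293.132.
The smallest integer n is 294.

294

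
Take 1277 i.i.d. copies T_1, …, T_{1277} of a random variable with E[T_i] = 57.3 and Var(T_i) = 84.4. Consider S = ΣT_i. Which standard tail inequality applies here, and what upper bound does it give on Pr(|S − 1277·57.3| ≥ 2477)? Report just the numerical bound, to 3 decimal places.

0.018

With mean and variance of each term known, Chebyshev's inequality bounds the deviation of the sum (or sample mean).
Var(S) = n·Var(T_i) = 1277·84.4 = 107778.8.
Chebyshev: Pr(|S − 1277·57.3| ≥ 2477) ≤ Var(S)/2477² = 107778.8/6135529 = 0.0176.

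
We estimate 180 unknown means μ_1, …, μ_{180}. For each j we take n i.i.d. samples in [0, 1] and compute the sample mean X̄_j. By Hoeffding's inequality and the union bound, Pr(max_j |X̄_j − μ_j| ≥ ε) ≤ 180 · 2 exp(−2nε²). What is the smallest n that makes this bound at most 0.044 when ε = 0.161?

Need 2·180·exp(−2nε²) ≤ 0.044, i.e. exp(−2nε²) ≤ 0.044/360.
So 2nε² ≥ ln(360/0.044) = 9.009670.
Hence n ≥ 9.009670/(2·0.161²) = 173.791.
The smallest integer n is 174.

174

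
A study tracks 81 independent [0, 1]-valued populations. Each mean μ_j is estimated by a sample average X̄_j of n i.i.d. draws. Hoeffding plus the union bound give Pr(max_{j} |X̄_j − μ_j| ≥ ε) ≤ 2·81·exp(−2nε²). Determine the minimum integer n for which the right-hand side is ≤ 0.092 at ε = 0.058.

Need 2·81·exp(−2nε²) ≤ 0.092, i.e. exp(−2nε²) ≤ 0.092/162.
So 2nε² ≥ ln(162/0.092) = 7.473563.
Hence n ≥ 7.473563/(2·0.058²) = 1110.815.
The smallest integer n is 1111.

1111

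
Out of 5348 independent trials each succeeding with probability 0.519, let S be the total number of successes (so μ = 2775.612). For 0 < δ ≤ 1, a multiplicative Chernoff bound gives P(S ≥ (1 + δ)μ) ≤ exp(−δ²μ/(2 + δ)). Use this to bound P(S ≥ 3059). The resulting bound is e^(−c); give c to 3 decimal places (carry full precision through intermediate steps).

13.764

Write 3059 = (1 + δ)μ, so δ = 3059/2775.612 − 1 = 0.1020993…
Then the exponent is δ²μ/(2 + δ) = (3059 − μ)² / (μ·(2 + δ)) = 13.764199.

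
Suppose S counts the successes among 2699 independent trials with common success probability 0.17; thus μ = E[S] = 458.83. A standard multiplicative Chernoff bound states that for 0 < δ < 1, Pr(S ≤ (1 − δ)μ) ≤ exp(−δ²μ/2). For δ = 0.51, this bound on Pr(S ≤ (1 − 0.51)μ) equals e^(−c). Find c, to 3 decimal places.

c = δ²μ/2 = 0.51²·458.83/2 = 59.6708.

59.671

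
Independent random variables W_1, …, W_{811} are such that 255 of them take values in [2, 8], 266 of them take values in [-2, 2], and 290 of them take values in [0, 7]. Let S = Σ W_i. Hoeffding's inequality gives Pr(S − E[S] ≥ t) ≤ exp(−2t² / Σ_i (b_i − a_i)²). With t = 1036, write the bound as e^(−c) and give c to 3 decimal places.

Σ(b_i − a_i)² = 255·6² + 266·4² + 290·7² = 27646.
c = 2t² / 27646 = 2·1036² / 27646 = 77.6457.

77.646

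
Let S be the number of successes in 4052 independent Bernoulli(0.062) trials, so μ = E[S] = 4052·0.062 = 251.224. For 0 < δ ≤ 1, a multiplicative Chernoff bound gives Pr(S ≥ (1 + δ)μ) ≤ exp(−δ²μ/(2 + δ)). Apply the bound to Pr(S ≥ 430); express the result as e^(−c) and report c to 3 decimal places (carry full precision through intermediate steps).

Write 430 = (1 + δ)μ, so δ = 430/251.224 − 1 = 0.7116199…
Then the exponent is δ²μ/(2 + δ) = (430 − μ)² / (μ·(2 + δ)) = 46.916812.

46.917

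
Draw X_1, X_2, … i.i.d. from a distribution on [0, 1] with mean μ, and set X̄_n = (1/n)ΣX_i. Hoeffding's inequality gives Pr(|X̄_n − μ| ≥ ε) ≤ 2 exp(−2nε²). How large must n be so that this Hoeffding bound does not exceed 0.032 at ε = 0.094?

Require 2·exp(−2nε²) ≤ 0.032, i.e. 2nε² ≥ ln(2/0.032) = 4.135167.
So n ≥ 4.135167 / (2·0.094²) = 233.995.
The smallest integer n is 234.

234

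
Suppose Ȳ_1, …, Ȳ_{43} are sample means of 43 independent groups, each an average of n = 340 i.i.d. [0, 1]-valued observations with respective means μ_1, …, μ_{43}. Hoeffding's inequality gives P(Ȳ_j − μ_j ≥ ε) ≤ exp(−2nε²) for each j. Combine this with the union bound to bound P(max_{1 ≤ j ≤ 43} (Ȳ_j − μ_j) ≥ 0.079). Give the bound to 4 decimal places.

Per-experiment Hoeffding bound: exp(−2·340·0.079²) = exp(−4.24388) = 0.014352.
Union bound over 43 events: 43·0.014352 = 0.61713.

0.6171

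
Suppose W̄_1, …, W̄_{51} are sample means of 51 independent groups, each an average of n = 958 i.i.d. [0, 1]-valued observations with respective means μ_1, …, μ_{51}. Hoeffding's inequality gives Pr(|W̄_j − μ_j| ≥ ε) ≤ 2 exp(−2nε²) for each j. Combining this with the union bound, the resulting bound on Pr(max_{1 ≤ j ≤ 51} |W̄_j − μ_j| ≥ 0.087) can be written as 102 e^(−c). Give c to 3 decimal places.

14.502

Union bound over the 51 events: Pr(max_{1 ≤ j ≤ 51} |W̄_j − μ_j| ≥ 0.087) ≤ 51·2·exp(−2nε²) = 102 exp(−2·958·0.087²).
So c = 2·958·0.087² = 14.5022.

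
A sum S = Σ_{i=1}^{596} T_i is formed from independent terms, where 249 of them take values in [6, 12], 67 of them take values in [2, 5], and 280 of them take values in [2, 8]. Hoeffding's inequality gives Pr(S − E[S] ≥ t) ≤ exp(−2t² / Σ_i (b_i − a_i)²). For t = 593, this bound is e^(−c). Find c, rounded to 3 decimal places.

Σ(b_i − a_i)² = 249·6² + 67·3² + 280·6² = 19647.
c = 2t² / 19647 = 2·593² / 19647 = 35.7967.

35.797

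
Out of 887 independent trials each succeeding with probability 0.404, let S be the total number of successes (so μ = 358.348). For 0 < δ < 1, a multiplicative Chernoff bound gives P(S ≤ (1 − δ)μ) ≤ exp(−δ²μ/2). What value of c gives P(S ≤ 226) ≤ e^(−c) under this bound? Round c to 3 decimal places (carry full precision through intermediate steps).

24.440

Write 226 = (1 − δ)μ, so δ = 1 − 226/358.348 = 0.3693281…
Then the exponent is δ²μ/2 = (μ − 226)²/(2μ) = 24.439920.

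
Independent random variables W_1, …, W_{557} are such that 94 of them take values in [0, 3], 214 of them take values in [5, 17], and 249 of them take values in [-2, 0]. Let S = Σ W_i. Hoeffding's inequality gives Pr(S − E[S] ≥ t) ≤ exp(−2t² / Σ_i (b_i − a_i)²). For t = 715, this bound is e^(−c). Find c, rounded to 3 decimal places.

31.308

Σ(b_i − a_i)² = 94·3² + 214·12² + 249·2² = 32658.
c = 2t² / 32658 = 2·715² / 32658 = 31.3078.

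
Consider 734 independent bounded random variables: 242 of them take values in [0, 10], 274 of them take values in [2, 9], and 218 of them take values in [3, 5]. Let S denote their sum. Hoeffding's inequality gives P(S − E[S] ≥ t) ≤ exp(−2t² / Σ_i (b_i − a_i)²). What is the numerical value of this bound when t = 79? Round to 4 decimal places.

0.7231

Σ(b_i − a_i)² = 242·10² + 274·7² + 218·2² = 38498.
Exponent = 2·79² / 38498 = 0.32422.
Bound = exp(−0.32422) = 0.72309.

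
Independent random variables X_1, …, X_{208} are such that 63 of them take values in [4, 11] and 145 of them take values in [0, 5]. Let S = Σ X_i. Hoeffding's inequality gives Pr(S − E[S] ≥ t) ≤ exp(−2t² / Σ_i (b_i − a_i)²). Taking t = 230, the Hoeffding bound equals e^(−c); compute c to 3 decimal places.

Σ(b_i − a_i)² = 63·7² + 145·5² = 6712.
c = 2t² / 6712 = 2·230² / 6712 = 15.7628.

15.763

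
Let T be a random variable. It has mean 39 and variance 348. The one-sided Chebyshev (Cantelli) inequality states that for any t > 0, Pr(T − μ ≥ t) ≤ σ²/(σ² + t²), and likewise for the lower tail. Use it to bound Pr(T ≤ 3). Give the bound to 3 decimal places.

0.212

Here σ² = 348 and t = 36, so σ² + t² = 1644.
Cantelli's bound: 348/1644 = 0.2117.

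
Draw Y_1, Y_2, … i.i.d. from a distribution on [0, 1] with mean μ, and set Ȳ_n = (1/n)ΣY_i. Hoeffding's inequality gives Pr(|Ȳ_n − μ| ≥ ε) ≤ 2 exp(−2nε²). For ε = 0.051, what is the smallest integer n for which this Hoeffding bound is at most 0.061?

Require 2·exp(−2nε²) ≤ 0.061, i.e. 2nε² ≥ ln(2/0.061) = 3.490029.
So n ≥ 3.490029 / (2·0.051²) = 670.901.
The smallest integer n is 671.

671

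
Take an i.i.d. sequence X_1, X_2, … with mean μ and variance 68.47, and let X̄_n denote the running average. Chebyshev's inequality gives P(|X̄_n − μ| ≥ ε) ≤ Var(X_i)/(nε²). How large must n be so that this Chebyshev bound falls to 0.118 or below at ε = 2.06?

137

Require 68.47/(n·2.06²) ≤ 0.118, i.e. n ≥ 68.47/(0.118·2.06²) = 136.736.
The smallest integer n is 137.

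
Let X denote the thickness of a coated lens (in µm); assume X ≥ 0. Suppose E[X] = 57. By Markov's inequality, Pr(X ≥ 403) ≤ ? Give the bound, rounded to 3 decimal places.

Markov's inequality: for a non-negative random variable, Pr(X ≥ a) ≤ E[X]/a.
Here E[X] = 57 and a = 403, so the bound is 57/403 = 0.1414.

0.141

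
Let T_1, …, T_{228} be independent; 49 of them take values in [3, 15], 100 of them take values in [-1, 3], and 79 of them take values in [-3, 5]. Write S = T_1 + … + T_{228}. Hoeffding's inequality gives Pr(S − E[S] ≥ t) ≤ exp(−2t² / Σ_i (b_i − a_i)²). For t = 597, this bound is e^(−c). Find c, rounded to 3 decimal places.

Σ(b_i − a_i)² = 49·12² + 100·4² + 79·8² = 13712.
c = 2t² / 13712 = 2·597² / 13712 = 51.9850.

51.985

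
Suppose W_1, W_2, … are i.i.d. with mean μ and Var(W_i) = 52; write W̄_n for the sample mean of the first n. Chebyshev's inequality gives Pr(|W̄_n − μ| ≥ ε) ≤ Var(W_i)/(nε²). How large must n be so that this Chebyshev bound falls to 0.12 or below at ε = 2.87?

53

Require 52/(n·2.87²) ≤ 0.12, i.e. n ≥ 52/(0.12·2.87²) = 52.609.
The smallest integer n is 53.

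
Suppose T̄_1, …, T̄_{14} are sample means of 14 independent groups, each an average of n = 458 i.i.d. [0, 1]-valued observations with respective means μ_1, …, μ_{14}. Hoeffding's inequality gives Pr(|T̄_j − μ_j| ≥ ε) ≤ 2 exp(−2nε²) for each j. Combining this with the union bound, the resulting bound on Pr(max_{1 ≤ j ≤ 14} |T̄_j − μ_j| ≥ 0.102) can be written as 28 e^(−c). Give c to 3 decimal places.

Union bound over the 14 events: Pr(max_{1 ≤ j ≤ 14} |T̄_j − μ_j| ≥ 0.102) ≤ 14·2·exp(−2nε²) = 28 exp(−2·458·0.102²).
So c = 2·458·0.102² = 9.5301.

9.530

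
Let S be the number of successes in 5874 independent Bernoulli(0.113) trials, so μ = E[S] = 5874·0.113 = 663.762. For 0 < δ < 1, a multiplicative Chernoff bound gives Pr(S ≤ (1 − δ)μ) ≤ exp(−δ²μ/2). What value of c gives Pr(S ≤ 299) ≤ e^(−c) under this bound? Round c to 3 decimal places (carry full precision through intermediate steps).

Write 299 = (1 − δ)μ, so δ = 1 − 299/663.762 = 0.5495373…
Then the exponent is δ²μ/2 = (μ − 299)²/(2μ) = 100.225169.

100.225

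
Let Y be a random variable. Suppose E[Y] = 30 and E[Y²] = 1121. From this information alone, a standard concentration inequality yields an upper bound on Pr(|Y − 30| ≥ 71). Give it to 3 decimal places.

The first two moments determine the variance, so Chebyshev's inequality is the sharpest standard bound available.
Var(Y) = E[Y²] − (E[Y])² = 1121 − 900 = 221.
Chebyshev's inequality: Pr(|Y − μ| ≥ t) ≤ Var(Y)/t² = 221/5041 = 0.0438.

0.044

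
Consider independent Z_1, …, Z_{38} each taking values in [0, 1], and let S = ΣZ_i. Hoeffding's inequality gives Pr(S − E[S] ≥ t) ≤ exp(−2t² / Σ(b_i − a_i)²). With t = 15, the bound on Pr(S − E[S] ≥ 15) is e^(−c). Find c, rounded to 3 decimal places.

Σ(b_i − a_i)² = 38·(1)² = 38.
c = 2t²/38 = 2·15²/38 = 11.8421.

11.842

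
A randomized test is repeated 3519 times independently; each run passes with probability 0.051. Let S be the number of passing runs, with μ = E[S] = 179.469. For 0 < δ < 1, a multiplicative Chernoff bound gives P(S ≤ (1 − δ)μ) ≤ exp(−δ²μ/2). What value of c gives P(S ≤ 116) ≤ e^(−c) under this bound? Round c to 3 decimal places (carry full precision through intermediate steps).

11.223

Write 116 = (1 − δ)μ, so δ = 1 − 116/179.469 = 0.3536488…
Then the exponent is δ²μ/2 = (μ − 116)²/(2μ) = 11.222868.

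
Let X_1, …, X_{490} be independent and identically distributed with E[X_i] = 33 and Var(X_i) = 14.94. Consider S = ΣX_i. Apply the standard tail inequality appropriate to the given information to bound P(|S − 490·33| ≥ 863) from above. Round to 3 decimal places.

0.010

With mean and variance of each term known, Chebyshev's inequality bounds the deviation of the sum (or sample mean).
Var(S) = n·Var(X_i) = 490·14.94 = 7320.6.
Chebyshev: P(|S − 490·33| ≥ 863) ≤ Var(S)/863² = 7320.6/744769 = 0.0098.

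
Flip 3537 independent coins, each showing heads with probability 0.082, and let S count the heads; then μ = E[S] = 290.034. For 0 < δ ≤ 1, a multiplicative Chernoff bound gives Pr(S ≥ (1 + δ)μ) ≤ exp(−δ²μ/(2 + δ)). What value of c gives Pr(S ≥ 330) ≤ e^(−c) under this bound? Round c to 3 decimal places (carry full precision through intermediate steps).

Write 330 = (1 + δ)μ, so δ = 330/290.034 − 1 = 0.1377976…
Then the exponent is δ²μ/(2 + δ) = (330 − μ)² / (μ·(2 + δ)) = 2.576119.

2.576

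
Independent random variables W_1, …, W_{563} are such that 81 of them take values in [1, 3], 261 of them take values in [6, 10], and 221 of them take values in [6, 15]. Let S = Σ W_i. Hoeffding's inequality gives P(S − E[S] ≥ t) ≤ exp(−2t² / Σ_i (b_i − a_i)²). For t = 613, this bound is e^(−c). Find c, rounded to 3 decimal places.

33.549

Σ(b_i − a_i)² = 81·2² + 261·4² + 221·9² = 22401.
c = 2t² / 22401 = 2·613² / 22401 = 33.5493.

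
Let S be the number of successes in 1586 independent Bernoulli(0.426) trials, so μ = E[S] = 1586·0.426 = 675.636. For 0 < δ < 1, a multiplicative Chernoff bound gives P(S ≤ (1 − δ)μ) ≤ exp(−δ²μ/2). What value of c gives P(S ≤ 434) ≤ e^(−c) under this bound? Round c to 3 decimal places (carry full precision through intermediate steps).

43.210

Write 434 = (1 − δ)μ, so δ = 1 − 434/675.636 = 0.3576423…
Then the exponent is δ²μ/2 = (μ − 434)²/(2μ) = 43.209625.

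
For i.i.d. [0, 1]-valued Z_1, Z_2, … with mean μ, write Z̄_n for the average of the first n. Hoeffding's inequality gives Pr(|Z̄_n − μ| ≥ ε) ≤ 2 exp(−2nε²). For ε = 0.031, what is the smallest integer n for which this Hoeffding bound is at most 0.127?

1435

Require 2·exp(−2nε²) ≤ 0.127, i.e. 2nε² ≥ ln(2/0.127) = 2.756715.
So n ≥ 2.756715 / (2·0.031²) = 1434.295.
The smallest integer n is 1435.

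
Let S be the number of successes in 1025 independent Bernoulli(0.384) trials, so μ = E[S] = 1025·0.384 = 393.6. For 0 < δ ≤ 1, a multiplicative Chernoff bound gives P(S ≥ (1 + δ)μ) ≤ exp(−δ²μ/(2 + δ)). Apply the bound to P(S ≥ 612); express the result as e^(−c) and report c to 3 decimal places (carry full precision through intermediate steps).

Write 612 = (1 + δ)μ, so δ = 612/393.6 − 1 = 0.554878…
Then the exponent is δ²μ/(2 + δ) = (612 − μ)² / (μ·(2 + δ)) = 47.432936.

47.433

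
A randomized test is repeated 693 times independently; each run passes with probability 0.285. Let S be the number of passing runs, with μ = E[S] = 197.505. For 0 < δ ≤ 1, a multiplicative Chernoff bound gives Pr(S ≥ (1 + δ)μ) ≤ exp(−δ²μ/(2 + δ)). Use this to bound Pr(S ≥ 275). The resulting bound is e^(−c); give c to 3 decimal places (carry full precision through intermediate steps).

Write 275 = (1 + δ)μ, so δ = 275/197.505 − 1 = 0.3923698…
Then the exponent is δ²μ/(2 + δ) = (275 − μ)² / (μ·(2 + δ)) = 12.709866.

12.710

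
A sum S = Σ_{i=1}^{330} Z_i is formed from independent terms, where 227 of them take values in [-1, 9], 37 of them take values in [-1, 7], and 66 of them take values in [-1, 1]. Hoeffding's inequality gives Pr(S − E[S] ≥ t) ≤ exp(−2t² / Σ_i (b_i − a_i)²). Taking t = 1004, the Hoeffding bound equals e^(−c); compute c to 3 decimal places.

Σ(b_i − a_i)² = 227·10² + 37·8² + 66·2² = 25332.
c = 2t² / 25332 = 2·1004² / 25332 = 79.5844.

79.584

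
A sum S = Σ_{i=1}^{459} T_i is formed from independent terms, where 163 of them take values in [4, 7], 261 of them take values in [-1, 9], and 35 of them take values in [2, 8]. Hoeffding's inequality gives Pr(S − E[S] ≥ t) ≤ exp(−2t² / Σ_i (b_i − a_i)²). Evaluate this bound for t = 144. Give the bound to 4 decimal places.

Σ(b_i − a_i)² = 163·3² + 261·10² + 35·6² = 28827.
Exponent = 2·144² / 28827 = 1.43865.
Bound = exp(−1.43865) = 0.23725.

0.2372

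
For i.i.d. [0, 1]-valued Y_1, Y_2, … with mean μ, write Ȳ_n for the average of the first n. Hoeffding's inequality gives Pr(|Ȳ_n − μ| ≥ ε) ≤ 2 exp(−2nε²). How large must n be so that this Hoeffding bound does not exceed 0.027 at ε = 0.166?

Require 2·exp(−2nε²) ≤ 0.027, i.e. 2nε² ≥ ln(2/0.027) = 4.305066.
So n ≥ 4.305066 / (2·0.166²) = 78.115.
The smallest integer n is 79.

79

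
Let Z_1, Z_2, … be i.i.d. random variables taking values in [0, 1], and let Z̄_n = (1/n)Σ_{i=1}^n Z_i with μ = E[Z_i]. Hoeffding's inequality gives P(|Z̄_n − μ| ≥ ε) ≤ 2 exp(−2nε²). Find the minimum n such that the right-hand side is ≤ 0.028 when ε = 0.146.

Require 2·exp(−2nε²) ≤ 0.028, i.e. 2nε² ≥ ln(2/0.028) = 4.268698.
So n ≥ 4.268698 / (2·0.146²) = 100.129.
The smallest integer n is 101.

101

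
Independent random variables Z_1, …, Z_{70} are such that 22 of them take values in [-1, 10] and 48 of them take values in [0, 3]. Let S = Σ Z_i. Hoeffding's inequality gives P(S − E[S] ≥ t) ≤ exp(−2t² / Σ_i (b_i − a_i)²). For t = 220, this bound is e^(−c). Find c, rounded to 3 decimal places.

Σ(b_i − a_i)² = 22·11² + 48·3² = 3094.
c = 2t² / 3094 = 2·220² / 3094 = 31.2864.

31.286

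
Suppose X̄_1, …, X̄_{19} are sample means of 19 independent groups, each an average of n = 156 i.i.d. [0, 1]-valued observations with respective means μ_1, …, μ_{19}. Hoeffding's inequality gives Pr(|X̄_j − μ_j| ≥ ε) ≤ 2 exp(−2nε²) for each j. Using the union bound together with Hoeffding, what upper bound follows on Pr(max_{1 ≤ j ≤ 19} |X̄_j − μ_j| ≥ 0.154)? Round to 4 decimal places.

Per-experiment Hoeffding bound: 2·exp(−2·156·0.154²) = 2·exp(−7.39939) = 0.0012232.
Union bound over 19 events: 19·0.0012232 = 0.02324.

0.0232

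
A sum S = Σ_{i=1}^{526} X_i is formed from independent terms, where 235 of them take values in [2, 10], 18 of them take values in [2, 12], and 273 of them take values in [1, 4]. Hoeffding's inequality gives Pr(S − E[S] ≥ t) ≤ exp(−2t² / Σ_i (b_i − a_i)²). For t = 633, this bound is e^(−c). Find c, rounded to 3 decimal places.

Σ(b_i − a_i)² = 235·8² + 18·10² + 273·3² = 19297.
c = 2t² / 19297 = 2·633² / 19297 = 41.5286.

41.529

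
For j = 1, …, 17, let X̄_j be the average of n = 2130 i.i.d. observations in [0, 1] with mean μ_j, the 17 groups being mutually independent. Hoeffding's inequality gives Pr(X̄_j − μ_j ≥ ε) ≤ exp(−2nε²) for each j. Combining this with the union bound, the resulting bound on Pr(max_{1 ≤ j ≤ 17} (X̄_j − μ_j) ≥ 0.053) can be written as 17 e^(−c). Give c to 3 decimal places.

11.966

Union bound over the 17 events: Pr(max_{1 ≤ j ≤ 17} (X̄_j − μ_j) ≥ 0.053) ≤ 17·exp(−2nε²) = 17 exp(−2·2130·0.053²).
So c = 2·2130·0.053² = 11.9663.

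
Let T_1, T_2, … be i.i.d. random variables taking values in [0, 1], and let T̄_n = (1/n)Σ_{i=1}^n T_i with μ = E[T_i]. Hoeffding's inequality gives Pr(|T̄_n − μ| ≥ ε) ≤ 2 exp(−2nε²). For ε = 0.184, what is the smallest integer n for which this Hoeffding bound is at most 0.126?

Require 2·exp(−2nε²) ≤ 0.126, i.e. 2nε² ≥ ln(2/0.126) = 2.764621.
So n ≥ 2.764621 / (2·0.184²) = 40.829.
The smallest integer n is 41.

41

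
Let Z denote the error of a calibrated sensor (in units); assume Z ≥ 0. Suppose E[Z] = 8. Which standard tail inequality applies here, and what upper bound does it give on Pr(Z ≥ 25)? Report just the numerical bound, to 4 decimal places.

Only the mean of a non-negative variable is known, so Markov's inequality is the applicable tail bound.
Markov's inequality: for a non-negative random variable, Pr(Z ≥ a) ≤ E[Z]/a.
Here E[Z] = 8 and a = 25, so the bound is 8/25 = 0.3200.

0.3200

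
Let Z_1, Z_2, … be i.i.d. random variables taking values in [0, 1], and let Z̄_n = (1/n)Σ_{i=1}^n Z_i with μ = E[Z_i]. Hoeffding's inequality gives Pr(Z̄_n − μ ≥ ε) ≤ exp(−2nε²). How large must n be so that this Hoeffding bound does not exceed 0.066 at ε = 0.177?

44

Require exp(−2nε²) ≤ 0.066, i.e. 2nε² ≥ ln(1/0.066) = 2.718101.
So n ≥ 2.718101 / (2·0.177²) = 43.380.
The smallest integer n is 44.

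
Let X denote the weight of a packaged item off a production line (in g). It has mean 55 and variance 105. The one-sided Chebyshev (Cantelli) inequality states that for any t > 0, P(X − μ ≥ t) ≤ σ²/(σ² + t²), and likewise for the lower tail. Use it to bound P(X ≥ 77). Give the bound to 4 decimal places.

Here σ² = 105 and t = 22, so σ² + t² = 589.
Cantelli's bound: 105/589 = 0.1783.

0.1783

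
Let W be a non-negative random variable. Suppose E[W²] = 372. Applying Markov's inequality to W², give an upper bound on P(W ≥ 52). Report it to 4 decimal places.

0.1376

Since W ≥ 0, the event {W ≥ 52} is the same as {W² ≥ 2704}.
Markov's inequality applied to W² gives P(W² ≥ 2704) ≤ E[W²]/2704 = 372/2704 = 0.1376.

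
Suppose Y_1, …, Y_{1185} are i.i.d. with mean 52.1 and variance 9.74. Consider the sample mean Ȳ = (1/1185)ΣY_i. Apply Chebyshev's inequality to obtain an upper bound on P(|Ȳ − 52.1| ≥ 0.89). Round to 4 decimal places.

Var(Ȳ) = Var(Y_i)/n = 9.74/1185 = 0.0082194.
Chebyshev: P(|Ȳ − 52.1| ≥ 0.89) ≤ Var(Ȳ)/(0.89)² = 9.74/(1185·0.89²) = 0.0104.

0.0104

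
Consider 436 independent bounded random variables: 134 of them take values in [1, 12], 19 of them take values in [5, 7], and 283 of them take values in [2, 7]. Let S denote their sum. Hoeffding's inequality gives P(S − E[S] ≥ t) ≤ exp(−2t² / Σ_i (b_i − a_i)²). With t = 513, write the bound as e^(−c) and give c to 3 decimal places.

Σ(b_i − a_i)² = 134·11² + 19·2² + 283·5² = 23365.
c = 2t² / 23365 = 2·513² / 23365 = 22.5268.

22.527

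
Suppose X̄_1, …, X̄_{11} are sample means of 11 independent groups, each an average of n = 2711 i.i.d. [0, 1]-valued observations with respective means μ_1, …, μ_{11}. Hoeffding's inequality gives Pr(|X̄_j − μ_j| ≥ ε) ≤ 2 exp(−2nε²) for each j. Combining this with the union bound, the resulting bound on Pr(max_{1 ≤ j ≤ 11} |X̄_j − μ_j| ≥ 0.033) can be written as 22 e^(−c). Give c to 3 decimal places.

5.905

Union bound over the 11 events: Pr(max_{1 ≤ j ≤ 11} |X̄_j − μ_j| ≥ 0.033) ≤ 11·2·exp(−2nε²) = 22 exp(−2·2711·0.033²).
So c = 2·2711·0.033² = 5.9046.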